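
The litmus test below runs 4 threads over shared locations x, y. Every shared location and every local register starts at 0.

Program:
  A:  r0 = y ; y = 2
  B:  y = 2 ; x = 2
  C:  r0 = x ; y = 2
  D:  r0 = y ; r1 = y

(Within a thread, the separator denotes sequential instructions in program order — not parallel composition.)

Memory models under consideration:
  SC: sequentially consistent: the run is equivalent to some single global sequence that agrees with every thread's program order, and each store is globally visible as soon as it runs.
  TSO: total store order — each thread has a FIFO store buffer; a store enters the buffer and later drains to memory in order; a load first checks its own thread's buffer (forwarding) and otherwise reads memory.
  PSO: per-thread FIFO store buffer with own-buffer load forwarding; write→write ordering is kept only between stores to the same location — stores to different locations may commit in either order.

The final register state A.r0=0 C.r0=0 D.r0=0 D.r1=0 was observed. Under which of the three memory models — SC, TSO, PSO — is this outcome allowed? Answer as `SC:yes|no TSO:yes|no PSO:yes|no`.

outcome vector order: (A.r0,C.r0,D.r0,D.r1)
SC: 12 outcomes — {<0 0 0 0>, <0 0 0 2>, <0 0 2 2>, <0 2 0 0>, <0 2 0 2>, <0 2 2 2>, <2 0 0 0>, <2 0 0 2>, <2 0 2 2>, <2 2 0 0>, <2 2 0 2>, <2 2 2 2>}
TSO: 12 outcomes — {<0 0 0 0>, <0 0 0 2>, <0 0 2 2>, <0 2 0 0>, <0 2 0 2>, <0 2 2 2>, <2 0 0 0>, <2 0 0 2>, <2 0 2 2>, <2 2 0 0>, <2 2 0 2>, <2 2 2 2>}
PSO: 12 outcomes — {<0 0 0 0>, <0 0 0 2>, <0 0 2 2>, <0 2 0 0>, <0 2 0 2>, <0 2 2 2>, <2 0 0 0>, <2 0 0 2>, <2 0 2 2>, <2 2 0 0>, <2 2 0 2>, <2 2 2 2>}
target <0 0 0 0> ∈ {SC,TSO,PSO}

SC:yes TSO:yes PSO:yes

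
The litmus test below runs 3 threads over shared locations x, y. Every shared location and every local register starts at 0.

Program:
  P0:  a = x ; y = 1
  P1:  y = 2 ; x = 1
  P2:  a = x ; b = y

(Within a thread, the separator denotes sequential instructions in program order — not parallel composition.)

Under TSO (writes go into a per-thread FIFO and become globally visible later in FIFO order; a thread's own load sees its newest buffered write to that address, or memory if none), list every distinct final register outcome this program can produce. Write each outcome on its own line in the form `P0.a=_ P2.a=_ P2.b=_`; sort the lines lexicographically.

outcome vector order: (P0.a,P2.a,P2.b)
|TSO outcomes| = 10

P0.a=0 P2.a=0 P2.b=0
P0.a=0 P2.a=0 P2.b=1
P0.a=0 P2.a=0 P2.b=2
P0.a=0 P2.a=1 P2.b=1
P0.a=0 P2.a=1 P2.b=2
P0.a=1 P2.a=0 P2.b=0
P0.a=1 P2.a=0 P2.b=1
P0.a=1 P2.a=0 P2.b=2
P0.a=1 P2.a=1 P2.b=1
P0.a=1 P2.a=1 P2.b=2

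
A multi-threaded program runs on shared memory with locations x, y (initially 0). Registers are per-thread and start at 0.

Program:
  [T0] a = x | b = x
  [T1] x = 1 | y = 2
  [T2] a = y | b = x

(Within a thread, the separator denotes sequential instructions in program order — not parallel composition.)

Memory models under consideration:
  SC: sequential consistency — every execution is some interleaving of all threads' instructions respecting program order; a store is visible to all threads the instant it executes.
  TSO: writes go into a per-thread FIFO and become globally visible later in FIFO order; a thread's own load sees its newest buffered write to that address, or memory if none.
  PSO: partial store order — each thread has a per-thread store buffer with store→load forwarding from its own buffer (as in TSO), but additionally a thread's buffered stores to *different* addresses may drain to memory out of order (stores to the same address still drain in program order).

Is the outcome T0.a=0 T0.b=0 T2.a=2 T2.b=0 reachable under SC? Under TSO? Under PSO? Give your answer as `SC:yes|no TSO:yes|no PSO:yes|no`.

SC:no TSO:no PSO:yes

outcome vector order: (T0.a,T0.b,T2.a,T2.b)
[SC] allowed = {0/0/0/0, 0/0/0/1, 0/0/2/1, 0/1/0/0, 0/1/0/1, 0/1/2/1, 1/1/0/0, 1/1/0/1, 1/1/2/1}
[TSO] allowed = {0/0/0/0, 0/0/0/1, 0/0/2/1, 0/1/0/0, 0/1/0/1, 0/1/2/1, 1/1/0/0, 1/1/0/1, 1/1/2/1}
[PSO] allowed = {0/0/0/0, 0/0/0/1, 0/0/2/0, 0/0/2/1, 0/1/0/0, 0/1/0/1, 0/1/2/0, 0/1/2/1, 1/1/0/0, 1/1/0/1, 1/1/2/0, 1/1/2/1}
target 0/0/2/0 ∈ {PSO}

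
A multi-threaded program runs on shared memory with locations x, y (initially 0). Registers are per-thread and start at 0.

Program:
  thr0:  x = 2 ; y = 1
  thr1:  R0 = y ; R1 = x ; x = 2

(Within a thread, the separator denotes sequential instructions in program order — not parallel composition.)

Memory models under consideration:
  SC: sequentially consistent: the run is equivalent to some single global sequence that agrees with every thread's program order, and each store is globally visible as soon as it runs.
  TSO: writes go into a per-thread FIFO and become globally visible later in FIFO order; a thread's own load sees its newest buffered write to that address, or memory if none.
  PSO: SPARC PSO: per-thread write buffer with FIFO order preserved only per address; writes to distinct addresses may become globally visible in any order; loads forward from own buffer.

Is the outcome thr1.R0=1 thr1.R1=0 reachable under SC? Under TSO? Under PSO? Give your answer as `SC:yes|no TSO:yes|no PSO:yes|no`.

SC:no TSO:no PSO:yes

outcome vector order: (thr1.R0,thr1.R1)
under SC → 00; 02; 12
under TSO → 00; 02; 12
under PSO → 00; 02; 10; 12
target 10 ∈ {PSO}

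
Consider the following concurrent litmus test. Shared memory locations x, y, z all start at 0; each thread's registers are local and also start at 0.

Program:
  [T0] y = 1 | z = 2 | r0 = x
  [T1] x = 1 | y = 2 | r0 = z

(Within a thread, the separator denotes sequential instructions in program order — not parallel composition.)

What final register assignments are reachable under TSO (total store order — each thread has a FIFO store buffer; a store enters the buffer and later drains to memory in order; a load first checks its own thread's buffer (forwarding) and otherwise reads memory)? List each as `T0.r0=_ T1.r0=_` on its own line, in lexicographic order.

outcome vector order: (T0.r0,T1.r0)
|TSO outcomes| = 4

T0.r0=0 T1.r0=0
T0.r0=0 T1.r0=2
T0.r0=1 T1.r0=0
T0.r0=1 T1.r0=2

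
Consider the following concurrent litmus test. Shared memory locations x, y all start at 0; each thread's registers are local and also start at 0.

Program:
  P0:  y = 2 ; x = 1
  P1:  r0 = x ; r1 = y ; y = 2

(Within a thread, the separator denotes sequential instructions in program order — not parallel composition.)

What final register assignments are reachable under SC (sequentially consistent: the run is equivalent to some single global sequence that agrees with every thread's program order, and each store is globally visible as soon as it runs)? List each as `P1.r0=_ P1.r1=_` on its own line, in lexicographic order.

outcome vector order: (P1.r0,P1.r1)
|SC outcomes| = 3

P1.r0=0 P1.r1=0
P1.r0=0 P1.r1=2
P1.r0=1 P1.r1=2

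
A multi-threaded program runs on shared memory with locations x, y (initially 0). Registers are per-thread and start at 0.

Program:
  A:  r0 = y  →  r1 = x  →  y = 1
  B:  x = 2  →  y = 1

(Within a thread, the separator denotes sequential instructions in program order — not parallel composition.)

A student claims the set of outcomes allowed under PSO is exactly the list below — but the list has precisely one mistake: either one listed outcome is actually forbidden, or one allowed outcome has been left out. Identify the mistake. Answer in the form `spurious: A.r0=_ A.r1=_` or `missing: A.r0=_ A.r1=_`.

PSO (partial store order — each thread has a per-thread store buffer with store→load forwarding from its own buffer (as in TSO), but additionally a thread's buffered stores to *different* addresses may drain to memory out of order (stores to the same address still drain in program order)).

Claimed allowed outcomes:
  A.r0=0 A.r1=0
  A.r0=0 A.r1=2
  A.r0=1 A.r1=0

missing: A.r0=1 A.r1=2

outcome vector order: (A.r0,A.r1)
PSO (4): <0 0> <0 2> <1 0> <1 2>
PSO∖claimed = {<1 2>}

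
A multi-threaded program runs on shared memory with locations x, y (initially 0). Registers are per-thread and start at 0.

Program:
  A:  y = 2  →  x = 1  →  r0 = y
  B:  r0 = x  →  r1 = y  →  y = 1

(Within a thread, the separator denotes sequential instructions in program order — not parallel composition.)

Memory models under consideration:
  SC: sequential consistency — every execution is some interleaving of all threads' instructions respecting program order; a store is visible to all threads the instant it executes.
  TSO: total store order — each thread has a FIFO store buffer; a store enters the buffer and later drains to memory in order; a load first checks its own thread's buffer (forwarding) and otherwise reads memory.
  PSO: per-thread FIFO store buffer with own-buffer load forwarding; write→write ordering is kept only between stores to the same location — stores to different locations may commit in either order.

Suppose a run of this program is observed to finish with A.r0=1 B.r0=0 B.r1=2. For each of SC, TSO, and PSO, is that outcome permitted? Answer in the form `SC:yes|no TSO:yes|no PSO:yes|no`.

outcome vector order: (A.r0,B.r0,B.r1)
[SC] allowed = {1/0/0; 1/0/2; 1/1/2; 2/0/0; 2/0/2; 2/1/2}
[TSO] allowed = {1/0/0; 1/0/2; 1/1/2; 2/0/0; 2/0/2; 2/1/2}
[PSO] allowed = {1/0/0; 1/0/2; 1/1/0; 1/1/2; 2/0/0; 2/0/2; 2/1/0; 2/1/2}
target 1/0/2 ∈ {SC,TSO,PSO}

SC:yes TSO:yes PSO:yes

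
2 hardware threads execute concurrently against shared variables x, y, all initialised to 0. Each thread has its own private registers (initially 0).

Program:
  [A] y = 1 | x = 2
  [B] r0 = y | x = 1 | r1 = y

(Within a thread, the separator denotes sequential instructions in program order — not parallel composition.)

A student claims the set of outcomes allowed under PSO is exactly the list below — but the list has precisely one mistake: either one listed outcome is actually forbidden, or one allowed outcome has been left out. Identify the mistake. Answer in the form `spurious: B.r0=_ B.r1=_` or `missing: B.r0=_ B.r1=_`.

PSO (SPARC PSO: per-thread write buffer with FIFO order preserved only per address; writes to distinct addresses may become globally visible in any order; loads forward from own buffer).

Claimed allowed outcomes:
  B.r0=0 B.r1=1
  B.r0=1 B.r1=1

outcome vector order: (B.r0,B.r1)
under PSO → <0 0> <0 1> <1 1>
PSO∖claimed = {<0 0>}

missing: B.r0=0 B.r1=0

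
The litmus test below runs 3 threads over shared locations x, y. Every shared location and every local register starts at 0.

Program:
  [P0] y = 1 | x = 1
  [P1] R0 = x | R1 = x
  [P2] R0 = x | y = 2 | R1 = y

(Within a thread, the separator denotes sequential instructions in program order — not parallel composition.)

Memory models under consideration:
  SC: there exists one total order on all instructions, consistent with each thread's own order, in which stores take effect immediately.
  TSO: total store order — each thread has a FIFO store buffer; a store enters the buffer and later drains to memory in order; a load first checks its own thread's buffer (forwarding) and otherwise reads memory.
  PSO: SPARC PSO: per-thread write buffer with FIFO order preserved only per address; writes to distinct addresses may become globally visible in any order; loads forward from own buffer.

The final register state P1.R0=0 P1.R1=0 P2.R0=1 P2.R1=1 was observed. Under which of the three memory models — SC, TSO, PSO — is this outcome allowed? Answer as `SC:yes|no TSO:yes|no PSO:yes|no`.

SC:no TSO:no PSO:yes

outcome vector order: (P1.R0,P1.R1,P2.R0,P2.R1)
under SC → <0 0 0 1>, <0 0 0 2>, <0 0 1 2>, <0 1 0 1>, <0 1 0 2>, <0 1 1 2>, <1 1 0 1>, <1 1 0 2>, <1 1 1 2>
under TSO → <0 0 0 1>, <0 0 0 2>, <0 0 1 2>, <0 1 0 1>, <0 1 0 2>, <0 1 1 2>, <1 1 0 1>, <1 1 0 2>, <1 1 1 2>
under PSO → <0 0 0 1>, <0 0 0 2>, <0 0 1 1>, <0 0 1 2>, <0 1 0 1>, <0 1 0 2>, <0 1 1 1>, <0 1 1 2>, <1 1 0 1>, <1 1 0 2>, <1 1 1 1>, <1 1 1 2>
target <0 0 1 1> ∈ {PSO}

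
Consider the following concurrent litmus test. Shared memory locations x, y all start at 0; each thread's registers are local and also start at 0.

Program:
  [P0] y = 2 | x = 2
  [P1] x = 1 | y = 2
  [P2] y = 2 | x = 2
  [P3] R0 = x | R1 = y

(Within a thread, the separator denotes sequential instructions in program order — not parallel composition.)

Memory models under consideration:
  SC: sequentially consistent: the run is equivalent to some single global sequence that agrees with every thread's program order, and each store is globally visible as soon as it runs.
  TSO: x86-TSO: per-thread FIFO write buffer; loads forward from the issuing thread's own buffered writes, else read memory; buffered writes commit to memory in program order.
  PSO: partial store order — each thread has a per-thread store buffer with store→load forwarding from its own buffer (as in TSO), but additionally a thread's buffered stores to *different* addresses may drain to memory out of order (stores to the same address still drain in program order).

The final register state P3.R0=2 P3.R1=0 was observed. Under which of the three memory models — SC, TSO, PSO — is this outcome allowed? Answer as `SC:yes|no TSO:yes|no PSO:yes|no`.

outcome vector order: (P3.R0,P3.R1)
[SC] allowed = {<0 0>; <0 2>; <1 0>; <1 2>; <2 2>}
[TSO] allowed = {<0 0>; <0 2>; <1 0>; <1 2>; <2 2>}
[PSO] allowed = {<0 0>; <0 2>; <1 0>; <1 2>; <2 0>; <2 2>}
target <2 0> ∈ {PSO}

SC:no TSO:no PSO:yes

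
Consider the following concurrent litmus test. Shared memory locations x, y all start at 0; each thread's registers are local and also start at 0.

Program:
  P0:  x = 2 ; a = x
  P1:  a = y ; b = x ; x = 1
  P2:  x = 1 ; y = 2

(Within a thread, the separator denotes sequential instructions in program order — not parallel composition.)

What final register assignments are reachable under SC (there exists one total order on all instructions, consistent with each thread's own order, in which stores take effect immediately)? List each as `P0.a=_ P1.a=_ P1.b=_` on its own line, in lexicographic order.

P0.a=1 P1.a=0 P1.b=0
P0.a=1 P1.a=0 P1.b=1
P0.a=1 P1.a=0 P1.b=2
P0.a=1 P1.a=2 P1.b=1
P0.a=1 P1.a=2 P1.b=2
P0.a=2 P1.a=0 P1.b=0
P0.a=2 P1.a=0 P1.b=1
P0.a=2 P1.a=0 P1.b=2
P0.a=2 P1.a=2 P1.b=1
P0.a=2 P1.a=2 P1.b=2

outcome vector order: (P0.a,P1.a,P1.b)
|SC outcomes| = 10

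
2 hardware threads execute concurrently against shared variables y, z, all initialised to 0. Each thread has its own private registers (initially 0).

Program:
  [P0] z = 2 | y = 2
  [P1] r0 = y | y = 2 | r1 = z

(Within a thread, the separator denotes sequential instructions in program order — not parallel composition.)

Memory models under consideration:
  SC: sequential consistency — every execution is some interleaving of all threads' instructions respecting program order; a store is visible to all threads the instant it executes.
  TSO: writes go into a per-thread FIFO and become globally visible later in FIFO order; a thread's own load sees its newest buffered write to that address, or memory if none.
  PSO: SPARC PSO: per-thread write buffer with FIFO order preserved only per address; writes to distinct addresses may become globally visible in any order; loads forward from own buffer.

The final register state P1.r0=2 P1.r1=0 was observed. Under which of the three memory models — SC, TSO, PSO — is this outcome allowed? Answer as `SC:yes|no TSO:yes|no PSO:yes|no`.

SC:no TSO:no PSO:yes

outcome vector order: (P1.r0,P1.r1)
[SC] allowed = {0/0, 0/2, 2/2}
[TSO] allowed = {0/0, 0/2, 2/2}
[PSO] allowed = {0/0, 0/2, 2/0, 2/2}
target 2/0 ∈ {PSO}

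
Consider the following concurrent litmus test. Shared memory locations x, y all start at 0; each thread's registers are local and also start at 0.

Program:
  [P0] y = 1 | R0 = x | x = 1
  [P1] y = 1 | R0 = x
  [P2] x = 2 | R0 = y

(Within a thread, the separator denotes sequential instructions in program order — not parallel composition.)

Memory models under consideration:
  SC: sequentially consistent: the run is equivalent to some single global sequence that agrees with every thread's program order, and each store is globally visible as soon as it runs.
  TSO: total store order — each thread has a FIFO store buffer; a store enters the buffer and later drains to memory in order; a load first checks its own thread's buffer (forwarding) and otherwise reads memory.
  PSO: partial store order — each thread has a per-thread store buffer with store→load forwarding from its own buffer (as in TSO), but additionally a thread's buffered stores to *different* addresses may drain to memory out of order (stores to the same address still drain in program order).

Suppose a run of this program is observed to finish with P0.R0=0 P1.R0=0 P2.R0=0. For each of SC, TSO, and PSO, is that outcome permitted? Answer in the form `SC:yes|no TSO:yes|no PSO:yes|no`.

SC:no TSO:yes PSO:yes

outcome vector order: (P0.R0,P1.R0,P2.R0)
SC: 8 outcomes — {001, 011, 021, 201, 210, 211, 220, 221}
TSO: 12 outcomes — {000, 001, 010, 011, 020, 021, 200, 201, 210, 211, 220, 221}
PSO: 12 outcomes — {000, 001, 010, 011, 020, 021, 200, 201, 210, 211, 220, 221}
target 000 ∈ {TSO,PSO}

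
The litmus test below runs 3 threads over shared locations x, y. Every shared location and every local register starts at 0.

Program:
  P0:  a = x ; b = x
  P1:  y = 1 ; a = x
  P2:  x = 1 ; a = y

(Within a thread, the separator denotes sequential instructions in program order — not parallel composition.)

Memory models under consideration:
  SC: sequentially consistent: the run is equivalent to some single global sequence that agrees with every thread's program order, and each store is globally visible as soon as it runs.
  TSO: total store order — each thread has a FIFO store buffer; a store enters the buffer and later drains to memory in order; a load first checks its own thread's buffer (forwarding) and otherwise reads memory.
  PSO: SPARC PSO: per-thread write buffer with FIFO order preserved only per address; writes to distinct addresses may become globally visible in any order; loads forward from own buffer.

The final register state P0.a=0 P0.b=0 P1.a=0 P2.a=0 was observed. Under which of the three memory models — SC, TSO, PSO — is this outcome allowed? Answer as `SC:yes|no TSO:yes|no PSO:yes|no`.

outcome vector order: (P0.a,P0.b,P1.a,P2.a)
[SC] allowed = {0/0/0/1; 0/0/1/0; 0/0/1/1; 0/1/0/1; 0/1/1/0; 0/1/1/1; 1/1/0/1; 1/1/1/0; 1/1/1/1}
[TSO] allowed = {0/0/0/0; 0/0/0/1; 0/0/1/0; 0/0/1/1; 0/1/0/0; 0/1/0/1; 0/1/1/0; 0/1/1/1; 1/1/0/0; 1/1/0/1; 1/1/1/0; 1/1/1/1}
[PSO] allowed = {0/0/0/0; 0/0/0/1; 0/0/1/0; 0/0/1/1; 0/1/0/0; 0/1/0/1; 0/1/1/0; 0/1/1/1; 1/1/0/0; 1/1/0/1; 1/1/1/0; 1/1/1/1}
target 0/0/0/0 ∈ {TSO,PSO}

SC:no TSO:yes PSO:yes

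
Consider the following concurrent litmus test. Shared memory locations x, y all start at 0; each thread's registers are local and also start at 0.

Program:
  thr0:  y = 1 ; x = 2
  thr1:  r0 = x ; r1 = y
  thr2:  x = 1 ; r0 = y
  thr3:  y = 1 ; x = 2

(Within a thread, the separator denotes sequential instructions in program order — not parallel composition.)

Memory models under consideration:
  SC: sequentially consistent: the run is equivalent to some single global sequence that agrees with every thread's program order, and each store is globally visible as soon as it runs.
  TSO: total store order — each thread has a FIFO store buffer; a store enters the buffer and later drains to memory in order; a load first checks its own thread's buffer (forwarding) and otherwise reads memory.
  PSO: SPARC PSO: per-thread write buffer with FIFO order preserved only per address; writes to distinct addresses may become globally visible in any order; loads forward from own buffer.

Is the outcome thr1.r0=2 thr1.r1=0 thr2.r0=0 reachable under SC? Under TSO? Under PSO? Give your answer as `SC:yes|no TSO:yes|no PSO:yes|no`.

SC:no TSO:no PSO:yes

outcome vector order: (thr1.r0,thr1.r1,thr2.r0)
[SC] allowed = {<0 0 0>; <0 0 1>; <0 1 0>; <0 1 1>; <1 0 0>; <1 0 1>; <1 1 0>; <1 1 1>; <2 1 0>; <2 1 1>}
[TSO] allowed = {<0 0 0>; <0 0 1>; <0 1 0>; <0 1 1>; <1 0 0>; <1 0 1>; <1 1 0>; <1 1 1>; <2 1 0>; <2 1 1>}
[PSO] allowed = {<0 0 0>; <0 0 1>; <0 1 0>; <0 1 1>; <1 0 0>; <1 0 1>; <1 1 0>; <1 1 1>; <2 0 0>; <2 0 1>; <2 1 0>; <2 1 1>}
target <2 0 0> ∈ {PSO}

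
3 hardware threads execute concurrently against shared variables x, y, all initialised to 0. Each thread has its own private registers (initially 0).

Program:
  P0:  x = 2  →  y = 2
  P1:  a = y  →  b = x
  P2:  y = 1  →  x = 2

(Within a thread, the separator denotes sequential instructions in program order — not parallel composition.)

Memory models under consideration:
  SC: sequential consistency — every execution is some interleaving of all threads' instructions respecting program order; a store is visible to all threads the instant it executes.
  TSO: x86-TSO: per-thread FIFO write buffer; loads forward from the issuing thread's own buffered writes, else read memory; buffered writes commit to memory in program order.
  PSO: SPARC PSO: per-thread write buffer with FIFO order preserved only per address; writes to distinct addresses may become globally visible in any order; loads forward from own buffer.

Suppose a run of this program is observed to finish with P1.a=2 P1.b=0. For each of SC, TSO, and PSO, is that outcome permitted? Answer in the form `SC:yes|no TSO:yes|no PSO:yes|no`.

outcome vector order: (P1.a,P1.b)
[SC] allowed = {00; 02; 10; 12; 22}
[TSO] allowed = {00; 02; 10; 12; 22}
[PSO] allowed = {00; 02; 10; 12; 20; 22}
target 20 ∈ {PSO}

SC:no TSO:no PSO:yes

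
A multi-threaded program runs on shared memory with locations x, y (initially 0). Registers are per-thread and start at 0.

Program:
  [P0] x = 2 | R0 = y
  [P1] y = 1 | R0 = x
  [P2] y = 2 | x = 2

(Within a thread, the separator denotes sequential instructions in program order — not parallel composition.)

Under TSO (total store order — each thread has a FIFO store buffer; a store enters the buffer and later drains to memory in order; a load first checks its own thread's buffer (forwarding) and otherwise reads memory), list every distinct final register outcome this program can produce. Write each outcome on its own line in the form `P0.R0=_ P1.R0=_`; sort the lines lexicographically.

outcome vector order: (P0.R0,P1.R0)
|TSO outcomes| = 6

P0.R0=0 P1.R0=0
P0.R0=0 P1.R0=2
P0.R0=1 P1.R0=0
P0.R0=1 P1.R0=2
P0.R0=2 P1.R0=0
P0.R0=2 P1.R0=2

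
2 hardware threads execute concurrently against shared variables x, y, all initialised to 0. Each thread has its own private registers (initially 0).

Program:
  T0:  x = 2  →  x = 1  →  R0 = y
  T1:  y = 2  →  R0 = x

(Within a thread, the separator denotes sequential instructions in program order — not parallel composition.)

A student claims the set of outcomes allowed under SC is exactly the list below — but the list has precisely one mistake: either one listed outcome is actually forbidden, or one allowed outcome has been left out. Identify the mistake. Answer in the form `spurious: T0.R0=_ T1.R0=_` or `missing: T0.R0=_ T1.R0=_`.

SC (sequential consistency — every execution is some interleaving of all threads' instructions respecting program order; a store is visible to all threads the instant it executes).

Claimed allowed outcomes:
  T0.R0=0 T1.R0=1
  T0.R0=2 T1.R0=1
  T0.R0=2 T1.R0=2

outcome vector order: (T0.R0,T1.R0)
SC (4): 0/1, 2/0, 2/1, 2/2
SC∖claimed = {2/0}

missing: T0.R0=2 T1.R0=0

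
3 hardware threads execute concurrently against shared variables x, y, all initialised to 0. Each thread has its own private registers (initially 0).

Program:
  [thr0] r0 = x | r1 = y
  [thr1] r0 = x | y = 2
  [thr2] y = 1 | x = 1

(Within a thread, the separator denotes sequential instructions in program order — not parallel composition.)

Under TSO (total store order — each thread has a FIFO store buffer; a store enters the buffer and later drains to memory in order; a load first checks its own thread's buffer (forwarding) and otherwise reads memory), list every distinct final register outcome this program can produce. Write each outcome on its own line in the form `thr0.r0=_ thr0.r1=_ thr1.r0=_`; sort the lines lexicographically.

outcome vector order: (thr0.r0,thr0.r1,thr1.r0)
|TSO outcomes| = 10

thr0.r0=0 thr0.r1=0 thr1.r0=0
thr0.r0=0 thr0.r1=0 thr1.r0=1
thr0.r0=0 thr0.r1=1 thr1.r0=0
thr0.r0=0 thr0.r1=1 thr1.r0=1
thr0.r0=0 thr0.r1=2 thr1.r0=0
thr0.r0=0 thr0.r1=2 thr1.r0=1
thr0.r0=1 thr0.r1=1 thr1.r0=0
thr0.r0=1 thr0.r1=1 thr1.r0=1
thr0.r0=1 thr0.r1=2 thr1.r0=0
thr0.r0=1 thr0.r1=2 thr1.r0=1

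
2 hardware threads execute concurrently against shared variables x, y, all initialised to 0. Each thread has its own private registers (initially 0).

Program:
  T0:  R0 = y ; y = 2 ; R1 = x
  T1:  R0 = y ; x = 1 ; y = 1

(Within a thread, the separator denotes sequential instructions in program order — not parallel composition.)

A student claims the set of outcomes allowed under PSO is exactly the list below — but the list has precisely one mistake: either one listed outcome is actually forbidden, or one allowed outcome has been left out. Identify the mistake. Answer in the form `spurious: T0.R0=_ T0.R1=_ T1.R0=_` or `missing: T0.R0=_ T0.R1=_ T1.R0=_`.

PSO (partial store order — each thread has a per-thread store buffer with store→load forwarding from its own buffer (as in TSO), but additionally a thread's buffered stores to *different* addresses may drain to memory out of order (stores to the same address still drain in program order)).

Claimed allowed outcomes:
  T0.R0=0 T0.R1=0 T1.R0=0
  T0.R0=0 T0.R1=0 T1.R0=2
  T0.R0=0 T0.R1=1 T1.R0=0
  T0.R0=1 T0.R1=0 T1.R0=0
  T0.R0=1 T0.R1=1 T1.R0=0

outcome vector order: (T0.R0,T0.R1,T1.R0)
PSO (6): 000, 002, 010, 012, 100, 110
PSO∖claimed = {012}

missing: T0.R0=0 T0.R1=1 T1.R0=2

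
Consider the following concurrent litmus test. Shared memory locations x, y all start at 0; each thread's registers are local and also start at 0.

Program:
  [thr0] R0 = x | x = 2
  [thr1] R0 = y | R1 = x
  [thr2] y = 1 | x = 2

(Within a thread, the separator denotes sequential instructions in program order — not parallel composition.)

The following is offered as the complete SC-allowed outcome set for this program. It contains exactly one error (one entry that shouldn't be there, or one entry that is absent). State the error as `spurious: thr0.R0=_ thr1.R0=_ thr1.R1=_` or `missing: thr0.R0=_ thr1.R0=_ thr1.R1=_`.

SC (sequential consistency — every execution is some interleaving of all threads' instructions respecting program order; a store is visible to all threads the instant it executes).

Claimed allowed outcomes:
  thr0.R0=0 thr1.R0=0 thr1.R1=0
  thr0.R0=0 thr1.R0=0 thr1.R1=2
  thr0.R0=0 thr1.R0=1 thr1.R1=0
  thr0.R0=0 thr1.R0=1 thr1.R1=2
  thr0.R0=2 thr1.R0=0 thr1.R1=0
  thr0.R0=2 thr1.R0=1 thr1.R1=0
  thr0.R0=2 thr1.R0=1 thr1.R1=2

outcome vector order: (thr0.R0,thr1.R0,thr1.R1)
SC: 8 outcomes — {(0,0,0); (0,0,2); (0,1,0); (0,1,2); (2,0,0); (2,0,2); (2,1,0); (2,1,2)}
SC∖claimed = {(2,0,2)}

missing: thr0.R0=2 thr1.R0=0 thr1.R1=2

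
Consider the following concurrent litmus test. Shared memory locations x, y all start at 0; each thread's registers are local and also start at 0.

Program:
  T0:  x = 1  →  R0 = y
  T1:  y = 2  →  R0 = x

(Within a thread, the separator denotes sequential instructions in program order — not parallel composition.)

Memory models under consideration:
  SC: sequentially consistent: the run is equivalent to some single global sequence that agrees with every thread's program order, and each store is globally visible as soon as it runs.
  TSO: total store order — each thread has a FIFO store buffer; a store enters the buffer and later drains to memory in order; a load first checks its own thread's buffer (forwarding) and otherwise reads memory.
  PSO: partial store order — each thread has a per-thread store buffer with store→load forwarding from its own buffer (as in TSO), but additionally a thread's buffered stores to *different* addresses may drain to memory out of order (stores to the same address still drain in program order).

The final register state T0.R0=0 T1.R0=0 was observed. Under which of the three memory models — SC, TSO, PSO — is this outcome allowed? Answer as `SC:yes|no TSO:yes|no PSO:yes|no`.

SC:no TSO:yes PSO:yes

outcome vector order: (T0.R0,T1.R0)
under SC → <0 1> <2 0> <2 1>
under TSO → <0 0> <0 1> <2 0> <2 1>
under PSO → <0 0> <0 1> <2 0> <2 1>
target <0 0> ∈ {TSO,PSO}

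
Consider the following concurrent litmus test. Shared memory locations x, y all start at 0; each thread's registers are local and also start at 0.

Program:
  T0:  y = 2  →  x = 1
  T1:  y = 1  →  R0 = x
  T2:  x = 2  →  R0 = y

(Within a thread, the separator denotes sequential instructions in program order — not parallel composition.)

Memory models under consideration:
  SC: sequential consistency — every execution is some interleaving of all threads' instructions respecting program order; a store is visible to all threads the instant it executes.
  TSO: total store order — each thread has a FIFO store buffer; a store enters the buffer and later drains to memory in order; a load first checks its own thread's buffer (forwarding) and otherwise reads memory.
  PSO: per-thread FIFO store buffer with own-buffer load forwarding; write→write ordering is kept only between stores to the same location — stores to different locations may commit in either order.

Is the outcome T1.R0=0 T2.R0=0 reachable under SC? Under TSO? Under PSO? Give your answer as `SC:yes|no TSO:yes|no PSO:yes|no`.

SC:no TSO:yes PSO:yes

outcome vector order: (T1.R0,T2.R0)
SC: 8 outcomes — {01, 02, 10, 11, 12, 20, 21, 22}
TSO: 9 outcomes — {00, 01, 02, 10, 11, 12, 20, 21, 22}
PSO: 9 outcomes — {00, 01, 02, 10, 11, 12, 20, 21, 22}
target 00 ∈ {TSO,PSO}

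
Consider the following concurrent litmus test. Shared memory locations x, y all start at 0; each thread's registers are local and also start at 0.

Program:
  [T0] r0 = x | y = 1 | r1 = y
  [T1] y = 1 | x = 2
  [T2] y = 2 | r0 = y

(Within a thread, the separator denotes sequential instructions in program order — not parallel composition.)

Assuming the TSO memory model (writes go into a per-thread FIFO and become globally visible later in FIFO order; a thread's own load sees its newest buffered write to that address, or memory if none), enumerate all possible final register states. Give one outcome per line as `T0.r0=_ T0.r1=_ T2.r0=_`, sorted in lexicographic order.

T0.r0=0 T0.r1=1 T2.r0=1
T0.r0=0 T0.r1=1 T2.r0=2
T0.r0=0 T0.r1=2 T2.r0=1
T0.r0=0 T0.r1=2 T2.r0=2
T0.r0=2 T0.r1=1 T2.r0=1
T0.r0=2 T0.r1=1 T2.r0=2
T0.r0=2 T0.r1=2 T2.r0=2

outcome vector order: (T0.r0,T0.r1,T2.r0)
|TSO outcomes| = 7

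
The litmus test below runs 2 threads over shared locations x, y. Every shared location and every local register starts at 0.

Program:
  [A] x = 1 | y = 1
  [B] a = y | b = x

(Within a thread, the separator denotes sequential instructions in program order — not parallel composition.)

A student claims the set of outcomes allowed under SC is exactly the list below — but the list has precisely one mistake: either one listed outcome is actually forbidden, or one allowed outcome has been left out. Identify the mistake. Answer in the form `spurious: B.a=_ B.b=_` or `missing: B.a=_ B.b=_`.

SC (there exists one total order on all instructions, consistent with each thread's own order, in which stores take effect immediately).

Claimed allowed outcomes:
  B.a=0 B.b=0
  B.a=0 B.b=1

missing: B.a=1 B.b=1

outcome vector order: (B.a,B.b)
SC: 3 outcomes — {00; 01; 11}
SC∖claimed = {11}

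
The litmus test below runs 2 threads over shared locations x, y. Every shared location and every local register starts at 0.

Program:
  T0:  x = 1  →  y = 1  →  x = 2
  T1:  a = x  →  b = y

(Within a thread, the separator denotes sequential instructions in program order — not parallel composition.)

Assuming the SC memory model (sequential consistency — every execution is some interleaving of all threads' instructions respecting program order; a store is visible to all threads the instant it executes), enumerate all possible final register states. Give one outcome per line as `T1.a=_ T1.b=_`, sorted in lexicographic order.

T1.a=0 T1.b=0
T1.a=0 T1.b=1
T1.a=1 T1.b=0
T1.a=1 T1.b=1
T1.a=2 T1.b=1

outcome vector order: (T1.a,T1.b)
|SC outcomes| = 5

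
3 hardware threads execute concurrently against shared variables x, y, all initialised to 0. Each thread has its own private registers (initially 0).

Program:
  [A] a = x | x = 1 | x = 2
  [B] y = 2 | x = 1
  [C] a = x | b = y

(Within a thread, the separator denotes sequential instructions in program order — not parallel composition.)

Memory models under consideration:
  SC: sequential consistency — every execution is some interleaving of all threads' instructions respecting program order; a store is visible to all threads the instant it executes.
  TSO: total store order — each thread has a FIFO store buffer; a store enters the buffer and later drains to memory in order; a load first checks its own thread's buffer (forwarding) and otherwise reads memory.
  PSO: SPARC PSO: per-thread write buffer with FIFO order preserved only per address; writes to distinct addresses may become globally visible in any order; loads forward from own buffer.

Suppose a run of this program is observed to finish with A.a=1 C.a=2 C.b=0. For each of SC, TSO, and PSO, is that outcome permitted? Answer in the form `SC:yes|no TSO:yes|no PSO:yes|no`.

outcome vector order: (A.a,C.a,C.b)
under SC → 0/0/0 0/0/2 0/1/0 0/1/2 0/2/0 0/2/2 1/0/0 1/0/2 1/1/2 1/2/2
under TSO → 0/0/0 0/0/2 0/1/0 0/1/2 0/2/0 0/2/2 1/0/0 1/0/2 1/1/2 1/2/2
under PSO → 0/0/0 0/0/2 0/1/0 0/1/2 0/2/0 0/2/2 1/0/0 1/0/2 1/1/0 1/1/2 1/2/0 1/2/2
target 1/2/0 ∈ {PSO}

SC:no TSO:no PSO:yes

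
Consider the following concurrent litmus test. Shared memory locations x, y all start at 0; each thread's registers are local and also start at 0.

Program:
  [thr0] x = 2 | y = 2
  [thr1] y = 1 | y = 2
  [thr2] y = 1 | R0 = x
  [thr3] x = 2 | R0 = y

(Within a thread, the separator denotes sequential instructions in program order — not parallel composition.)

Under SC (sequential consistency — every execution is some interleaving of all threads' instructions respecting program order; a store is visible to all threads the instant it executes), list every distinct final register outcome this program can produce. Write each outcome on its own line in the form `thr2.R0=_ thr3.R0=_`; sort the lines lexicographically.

thr2.R0=0 thr3.R0=1
thr2.R0=0 thr3.R0=2
thr2.R0=2 thr3.R0=0
thr2.R0=2 thr3.R0=1
thr2.R0=2 thr3.R0=2

outcome vector order: (thr2.R0,thr3.R0)
|SC outcomes| = 5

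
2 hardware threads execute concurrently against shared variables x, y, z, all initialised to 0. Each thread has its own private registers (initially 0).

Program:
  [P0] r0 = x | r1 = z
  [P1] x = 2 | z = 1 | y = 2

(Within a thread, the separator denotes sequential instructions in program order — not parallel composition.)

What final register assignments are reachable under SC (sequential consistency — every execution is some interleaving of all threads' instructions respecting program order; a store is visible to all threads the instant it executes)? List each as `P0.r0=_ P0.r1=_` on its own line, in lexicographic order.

P0.r0=0 P0.r1=0
P0.r0=0 P0.r1=1
P0.r0=2 P0.r1=0
P0.r0=2 P0.r1=1

outcome vector order: (P0.r0,P0.r1)
|SC outcomes| = 4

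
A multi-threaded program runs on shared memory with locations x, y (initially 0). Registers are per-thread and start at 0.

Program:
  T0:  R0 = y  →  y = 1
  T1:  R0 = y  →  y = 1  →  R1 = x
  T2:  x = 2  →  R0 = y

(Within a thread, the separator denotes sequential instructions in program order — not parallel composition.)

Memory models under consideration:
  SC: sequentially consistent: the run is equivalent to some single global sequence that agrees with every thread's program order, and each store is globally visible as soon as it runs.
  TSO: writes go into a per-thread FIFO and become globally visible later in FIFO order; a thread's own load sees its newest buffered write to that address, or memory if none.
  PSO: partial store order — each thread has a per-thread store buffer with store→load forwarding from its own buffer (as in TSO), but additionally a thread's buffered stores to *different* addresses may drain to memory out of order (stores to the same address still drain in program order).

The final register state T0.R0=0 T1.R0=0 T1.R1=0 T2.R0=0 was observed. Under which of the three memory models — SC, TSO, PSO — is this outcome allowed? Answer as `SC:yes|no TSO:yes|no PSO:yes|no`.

outcome vector order: (T0.R0,T1.R0,T1.R1,T2.R0)
SC: 9 outcomes — {0001 0020 0021 0101 0120 0121 1001 1020 1021}
TSO: 12 outcomes — {0000 0001 0020 0021 0100 0101 0120 0121 1000 1001 1020 1021}
PSO: 12 outcomes — {0000 0001 0020 0021 0100 0101 0120 0121 1000 1001 1020 1021}
target 0000 ∈ {TSO,PSO}

SC:no TSO:yes PSO:yes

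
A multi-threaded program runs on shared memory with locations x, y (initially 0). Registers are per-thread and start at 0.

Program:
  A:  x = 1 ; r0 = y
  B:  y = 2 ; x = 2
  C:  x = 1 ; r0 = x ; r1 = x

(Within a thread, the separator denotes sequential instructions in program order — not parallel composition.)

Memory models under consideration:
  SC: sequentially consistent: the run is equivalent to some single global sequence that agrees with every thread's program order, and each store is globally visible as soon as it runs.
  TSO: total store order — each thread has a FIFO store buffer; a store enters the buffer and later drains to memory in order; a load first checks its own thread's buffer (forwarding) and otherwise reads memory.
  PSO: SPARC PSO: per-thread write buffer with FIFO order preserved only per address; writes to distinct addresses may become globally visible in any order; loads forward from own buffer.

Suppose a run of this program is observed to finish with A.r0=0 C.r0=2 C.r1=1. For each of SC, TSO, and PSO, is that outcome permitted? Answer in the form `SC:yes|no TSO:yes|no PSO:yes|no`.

outcome vector order: (A.r0,C.r0,C.r1)
SC: 7 outcomes — {(0,1,1) (0,1,2) (0,2,2) (2,1,1) (2,1,2) (2,2,1) (2,2,2)}
TSO: 8 outcomes — {(0,1,1) (0,1,2) (0,2,1) (0,2,2) (2,1,1) (2,1,2) (2,2,1) (2,2,2)}
PSO: 8 outcomes — {(0,1,1) (0,1,2) (0,2,1) (0,2,2) (2,1,1) (2,1,2) (2,2,1) (2,2,2)}
target (0,2,1) ∈ {TSO,PSO}

SC:no TSO:yes PSO:yes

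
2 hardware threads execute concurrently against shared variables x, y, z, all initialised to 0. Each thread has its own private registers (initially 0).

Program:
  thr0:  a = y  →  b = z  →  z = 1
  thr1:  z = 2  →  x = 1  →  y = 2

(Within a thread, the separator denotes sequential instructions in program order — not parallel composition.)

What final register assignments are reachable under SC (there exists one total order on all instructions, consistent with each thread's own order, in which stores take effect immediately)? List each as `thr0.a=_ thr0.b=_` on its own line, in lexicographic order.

outcome vector order: (thr0.a,thr0.b)
|SC outcomes| = 3

thr0.a=0 thr0.b=0
thr0.a=0 thr0.b=2
thr0.a=2 thr0.b=2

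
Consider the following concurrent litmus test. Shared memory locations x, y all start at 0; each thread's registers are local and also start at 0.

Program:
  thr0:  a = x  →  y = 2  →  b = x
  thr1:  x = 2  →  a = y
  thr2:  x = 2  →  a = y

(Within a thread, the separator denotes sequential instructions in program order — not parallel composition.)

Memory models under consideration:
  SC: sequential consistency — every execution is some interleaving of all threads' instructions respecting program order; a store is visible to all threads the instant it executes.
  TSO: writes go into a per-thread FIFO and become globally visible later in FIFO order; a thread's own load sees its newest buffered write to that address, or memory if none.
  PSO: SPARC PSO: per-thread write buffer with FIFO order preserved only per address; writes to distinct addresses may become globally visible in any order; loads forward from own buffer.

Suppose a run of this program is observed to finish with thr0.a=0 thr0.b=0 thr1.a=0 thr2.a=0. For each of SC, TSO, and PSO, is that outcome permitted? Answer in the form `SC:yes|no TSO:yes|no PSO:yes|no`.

SC:no TSO:yes PSO:yes

outcome vector order: (thr0.a,thr0.b,thr1.a,thr2.a)
[SC] allowed = {0022, 0200, 0202, 0220, 0222, 2200, 2202, 2220, 2222}
[TSO] allowed = {0000, 0002, 0020, 0022, 0200, 0202, 0220, 0222, 2200, 2202, 2220, 2222}
[PSO] allowed = {0000, 0002, 0020, 0022, 0200, 0202, 0220, 0222, 2200, 2202, 2220, 2222}
target 0000 ∈ {TSO,PSO}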